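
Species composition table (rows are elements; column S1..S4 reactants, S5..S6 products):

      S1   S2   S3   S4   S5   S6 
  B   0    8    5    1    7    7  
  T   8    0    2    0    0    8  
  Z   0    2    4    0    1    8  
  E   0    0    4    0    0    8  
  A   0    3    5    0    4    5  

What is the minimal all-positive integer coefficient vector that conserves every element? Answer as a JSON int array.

B: 1·0+2·8+4·5+6·1 = 42 | 4·7+2·7 = 42
T: 1·8+2·0+4·2+6·0 = 16 | 4·0+2·8 = 16
Z: 1·0+2·2+4·4+6·0 = 20 | 4·1+2·8 = 20
E: 1·0+2·0+4·4+6·0 = 16 | 4·0+2·8 = 16
A: 1·0+2·3+4·5+6·0 = 26 | 4·4+2·5 = 26
gcd(1,2,4,6,4,2) = 1

Coefficients: [1, 2, 4, 6, 4, 2]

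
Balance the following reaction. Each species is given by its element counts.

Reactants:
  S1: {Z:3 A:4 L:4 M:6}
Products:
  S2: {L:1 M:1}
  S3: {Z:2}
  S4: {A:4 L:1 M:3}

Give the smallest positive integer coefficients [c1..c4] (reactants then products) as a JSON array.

Z: 2·3 = 6 | 6·0+3·2+2·0 = 6
A: 2·4 = 8 | 6·0+3·0+2·4 = 8
L: 2·4 = 8 | 6·1+3·0+2·1 = 8
M: 2·6 = 12 | 6·1+3·0+2·3 = 12
gcd(2,6,3,2) = 1

Coefficients: [2, 6, 3, 2]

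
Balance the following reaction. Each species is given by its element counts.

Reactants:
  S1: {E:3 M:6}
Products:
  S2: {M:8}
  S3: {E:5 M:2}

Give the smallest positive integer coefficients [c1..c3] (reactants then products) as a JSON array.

Coefficients: [5, 3, 3]

E: 5·3 = 15 | 3·0+3·5 = 15
M: 5·6 = 30 | 3·8+3·2 = 30
gcd(5,3,3) = 1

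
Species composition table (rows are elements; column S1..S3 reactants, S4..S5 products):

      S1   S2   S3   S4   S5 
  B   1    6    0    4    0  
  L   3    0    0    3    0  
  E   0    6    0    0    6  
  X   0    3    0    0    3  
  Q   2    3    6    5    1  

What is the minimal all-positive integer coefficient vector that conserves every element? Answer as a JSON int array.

B: 6·1+3·6+2·0 = 24 | 6·4+3·0 = 24
L: 6·3+3·0+2·0 = 18 | 6·3+3·0 = 18
E: 6·0+3·6+2·0 = 18 | 6·0+3·6 = 18
X: 6·0+3·3+2·0 = 9 | 6·0+3·3 = 9
Q: 6·2+3·3+2·6 = 33 | 6·5+3·1 = 33
gcd(6,3,2,6,3) = 1

Coefficients: [6, 3, 2, 6, 3]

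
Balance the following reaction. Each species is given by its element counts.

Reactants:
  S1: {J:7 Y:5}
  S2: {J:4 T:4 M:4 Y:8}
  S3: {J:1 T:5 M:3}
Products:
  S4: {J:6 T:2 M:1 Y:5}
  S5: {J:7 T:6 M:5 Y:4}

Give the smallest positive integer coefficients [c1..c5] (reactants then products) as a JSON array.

Coefficients: [6, 1, 4, 6, 2]

J: 6·7+1·4+4·1 = 50 | 6·6+2·7 = 50
T: 6·0+1·4+4·5 = 24 | 6·2+2·6 = 24
M: 6·0+1·4+4·3 = 16 | 6·1+2·5 = 16
Y: 6·5+1·8+4·0 = 38 | 6·5+2·4 = 38
gcd(6,1,4,6,2) = 1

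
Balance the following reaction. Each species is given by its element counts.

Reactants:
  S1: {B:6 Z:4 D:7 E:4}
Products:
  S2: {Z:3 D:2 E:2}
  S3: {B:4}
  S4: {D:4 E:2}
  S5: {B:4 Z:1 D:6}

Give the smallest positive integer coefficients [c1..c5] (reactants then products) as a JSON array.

B: 4·6 = 24 | 5·0+5·4+3·0+1·4 = 24
Z: 4·4 = 16 | 5·3+5·0+3·0+1·1 = 16
D: 4·7 = 28 | 5·2+5·0+3·4+1·6 = 28
E: 4·4 = 16 | 5·2+5·0+3·2+1·0 = 16
gcd(4,5,5,3,1) = 1

Coefficients: [4, 5, 5, 3, 1]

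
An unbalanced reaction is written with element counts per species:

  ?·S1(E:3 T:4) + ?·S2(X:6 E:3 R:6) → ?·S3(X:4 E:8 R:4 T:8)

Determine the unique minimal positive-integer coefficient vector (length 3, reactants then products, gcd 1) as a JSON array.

X: 6·0+2·6 = 12 | 3·4 = 12
E: 6·3+2·3 = 24 | 3·8 = 24
R: 6·0+2·6 = 12 | 3·4 = 12
T: 6·4+2·0 = 24 | 3·8 = 24
gcd(6,2,3) = 1

Coefficients: [6, 2, 3]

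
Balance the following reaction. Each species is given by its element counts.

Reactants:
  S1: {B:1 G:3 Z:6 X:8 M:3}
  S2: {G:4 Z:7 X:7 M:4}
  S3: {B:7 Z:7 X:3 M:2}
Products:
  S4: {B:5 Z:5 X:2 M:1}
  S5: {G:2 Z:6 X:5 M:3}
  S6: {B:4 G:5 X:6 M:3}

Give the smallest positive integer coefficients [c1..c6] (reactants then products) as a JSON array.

Coefficients: [1, 3, 4, 5, 5, 1]

B: 1·1+3·0+4·7 = 29 | 5·5+5·0+1·4 = 29
G: 1·3+3·4+4·0 = 15 | 5·0+5·2+1·5 = 15
Z: 1·6+3·7+4·7 = 55 | 5·5+5·6+1·0 = 55
X: 1·8+3·7+4·3 = 41 | 5·2+5·5+1·6 = 41
M: 1·3+3·4+4·2 = 23 | 5·1+5·3+1·3 = 23
gcd(1,3,4,5,5,1) = 1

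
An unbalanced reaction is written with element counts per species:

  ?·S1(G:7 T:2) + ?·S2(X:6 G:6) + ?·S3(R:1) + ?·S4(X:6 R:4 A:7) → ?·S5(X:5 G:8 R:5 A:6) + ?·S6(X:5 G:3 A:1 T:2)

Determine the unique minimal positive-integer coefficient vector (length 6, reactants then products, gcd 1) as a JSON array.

X: 3·0+2·6+3·0+3·6 = 30 | 3·5+3·5 = 30
G: 3·7+2·6+3·0+3·0 = 33 | 3·8+3·3 = 33
R: 3·0+2·0+3·1+3·4 = 15 | 3·5+3·0 = 15
A: 3·0+2·0+3·0+3·7 = 21 | 3·6+3·1 = 21
T: 3·2+2·0+3·0+3·0 = 6 | 3·0+3·2 = 6
gcd(3,2,3,3,3,3) = 1

Coefficients: [3, 2, 3, 3, 3, 3]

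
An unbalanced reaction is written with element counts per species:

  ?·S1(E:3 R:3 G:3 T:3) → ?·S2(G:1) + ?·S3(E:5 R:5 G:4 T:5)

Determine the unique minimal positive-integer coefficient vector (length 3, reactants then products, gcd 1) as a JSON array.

Coefficients: [5, 3, 3]

E: 5·3 = 15 | 3·0+3·5 = 15
R: 5·3 = 15 | 3·0+3·5 = 15
G: 5·3 = 15 | 3·1+3·4 = 15
T: 5·3 = 15 | 3·0+3·5 = 15
gcd(5,3,3) = 1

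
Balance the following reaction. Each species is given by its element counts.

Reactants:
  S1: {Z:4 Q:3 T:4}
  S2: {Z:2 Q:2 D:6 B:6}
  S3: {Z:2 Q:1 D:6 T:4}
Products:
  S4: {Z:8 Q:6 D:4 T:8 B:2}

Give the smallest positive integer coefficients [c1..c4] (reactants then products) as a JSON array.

Coefficients: [5, 1, 1, 3]

Z: 5·4+1·2+1·2 = 24 | 3·8 = 24
Q: 5·3+1·2+1·1 = 18 | 3·6 = 18
D: 5·0+1·6+1·6 = 12 | 3·4 = 12
T: 5·4+1·0+1·4 = 24 | 3·8 = 24
B: 5·0+1·6+1·0 = 6 | 3·2 = 6
gcd(5,1,1,3) = 1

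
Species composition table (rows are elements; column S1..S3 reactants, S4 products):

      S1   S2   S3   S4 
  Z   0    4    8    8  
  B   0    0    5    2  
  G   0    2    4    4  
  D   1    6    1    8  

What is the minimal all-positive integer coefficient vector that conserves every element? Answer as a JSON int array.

Coefficients: [2, 6, 2, 5]

Z: 2·0+6·4+2·8 = 40 | 5·8 = 40
B: 2·0+6·0+2·5 = 10 | 5·2 = 10
G: 2·0+6·2+2·4 = 20 | 5·4 = 20
D: 2·1+6·6+2·1 = 40 | 5·8 = 40
gcd(2,6,2,5) = 1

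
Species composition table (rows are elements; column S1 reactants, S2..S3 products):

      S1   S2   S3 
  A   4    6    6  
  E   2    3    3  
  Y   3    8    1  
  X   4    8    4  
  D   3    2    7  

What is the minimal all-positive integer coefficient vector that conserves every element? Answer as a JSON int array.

Coefficients: [3, 1, 1]

A: 3·4 = 12 | 1·6+1·6 = 12
E: 3·2 = 6 | 1·3+1·3 = 6
Y: 3·3 = 9 | 1·8+1·1 = 9
X: 3·4 = 12 | 1·8+1·4 = 12
D: 3·3 = 9 | 1·2+1·7 = 9
gcd(3,1,1) = 1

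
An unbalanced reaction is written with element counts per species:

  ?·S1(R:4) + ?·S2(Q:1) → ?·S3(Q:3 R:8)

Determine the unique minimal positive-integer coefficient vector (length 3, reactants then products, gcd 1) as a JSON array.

Coefficients: [2, 3, 1]

Q: 2·0+3·1 = 3 | 1·3 = 3
R: 2·4+3·0 = 8 | 1·8 = 8
gcd(2,3,1) = 1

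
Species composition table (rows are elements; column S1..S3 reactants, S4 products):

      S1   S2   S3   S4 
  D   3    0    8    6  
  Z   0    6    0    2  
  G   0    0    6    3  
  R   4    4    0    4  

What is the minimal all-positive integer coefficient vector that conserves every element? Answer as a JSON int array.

Coefficients: [4, 2, 3, 6]

D: 4·3+2·0+3·8 = 36 | 6·6 = 36
Z: 4·0+2·6+3·0 = 12 | 6·2 = 12
G: 4·0+2·0+3·6 = 18 | 6·3 = 18
R: 4·4+2·4+3·0 = 24 | 6·4 = 24
gcd(4,2,3,6) = 1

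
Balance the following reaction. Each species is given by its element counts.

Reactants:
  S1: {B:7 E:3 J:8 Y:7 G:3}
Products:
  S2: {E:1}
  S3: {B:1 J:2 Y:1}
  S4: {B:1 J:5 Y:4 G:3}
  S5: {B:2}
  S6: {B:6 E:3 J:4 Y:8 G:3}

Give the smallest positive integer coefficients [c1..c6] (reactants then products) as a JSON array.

Coefficients: [3, 6, 5, 2, 4, 1]

B: 3·7 = 21 | 6·0+5·1+2·1+4·2+1·6 = 21
E: 3·3 = 9 | 6·1+5·0+2·0+4·0+1·3 = 9
J: 3·8 = 24 | 6·0+5·2+2·5+4·0+1·4 = 24
Y: 3·7 = 21 | 6·0+5·1+2·4+4·0+1·8 = 21
G: 3·3 = 9 | 6·0+5·0+2·3+4·0+1·3 = 9
gcd(3,6,5,2,4,1) = 1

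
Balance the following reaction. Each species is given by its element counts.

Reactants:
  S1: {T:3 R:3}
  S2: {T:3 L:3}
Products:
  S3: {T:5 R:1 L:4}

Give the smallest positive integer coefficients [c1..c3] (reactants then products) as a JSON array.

Coefficients: [1, 4, 3]

T: 1·3+4·3 = 15 | 3·5 = 15
R: 1·3+4·0 = 3 | 3·1 = 3
L: 1·0+4·3 = 12 | 3·4 = 12
gcd(1,4,3) = 1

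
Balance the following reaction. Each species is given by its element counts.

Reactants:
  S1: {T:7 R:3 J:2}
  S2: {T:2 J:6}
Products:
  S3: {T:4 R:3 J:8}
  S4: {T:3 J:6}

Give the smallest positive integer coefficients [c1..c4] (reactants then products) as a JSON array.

T: 1·7+6·2 = 19 | 1·4+5·3 = 19
R: 1·3+6·0 = 3 | 1·3+5·0 = 3
J: 1·2+6·6 = 38 | 1·8+5·6 = 38
gcd(1,6,1,5) = 1

Coefficients: [1, 6, 1, 5]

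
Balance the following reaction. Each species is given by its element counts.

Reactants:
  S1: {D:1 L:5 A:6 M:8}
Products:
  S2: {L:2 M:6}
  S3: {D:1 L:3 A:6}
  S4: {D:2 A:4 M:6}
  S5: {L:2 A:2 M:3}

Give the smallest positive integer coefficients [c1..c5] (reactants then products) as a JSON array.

D: 6·1 = 6 | 5·0+4·1+1·2+4·0 = 6
L: 6·5 = 30 | 5·2+4·3+1·0+4·2 = 30
A: 6·6 = 36 | 5·0+4·6+1·4+4·2 = 36
M: 6·8 = 48 | 5·6+4·0+1·6+4·3 = 48
gcd(6,5,4,1,4) = 1

Coefficients: [6, 5, 4, 1, 4]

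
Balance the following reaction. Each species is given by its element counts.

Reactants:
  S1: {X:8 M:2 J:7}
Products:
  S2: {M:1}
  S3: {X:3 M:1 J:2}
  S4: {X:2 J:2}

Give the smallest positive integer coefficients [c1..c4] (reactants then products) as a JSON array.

Coefficients: [2, 2, 2, 5]

X: 2·8 = 16 | 2·0+2·3+5·2 = 16
M: 2·2 = 4 | 2·1+2·1+5·0 = 4
J: 2·7 = 14 | 2·0+2·2+5·2 = 14
gcd(2,2,2,5) = 1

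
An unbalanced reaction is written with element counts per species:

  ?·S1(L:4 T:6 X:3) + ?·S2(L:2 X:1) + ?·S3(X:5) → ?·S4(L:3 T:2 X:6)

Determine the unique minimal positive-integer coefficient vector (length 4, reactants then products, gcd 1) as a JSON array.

Coefficients: [2, 5, 5, 6]

L: 2·4+5·2+5·0 = 18 | 6·3 = 18
T: 2·6+5·0+5·0 = 12 | 6·2 = 12
X: 2·3+5·1+5·5 = 36 | 6·6 = 36
gcd(2,5,5,6) = 1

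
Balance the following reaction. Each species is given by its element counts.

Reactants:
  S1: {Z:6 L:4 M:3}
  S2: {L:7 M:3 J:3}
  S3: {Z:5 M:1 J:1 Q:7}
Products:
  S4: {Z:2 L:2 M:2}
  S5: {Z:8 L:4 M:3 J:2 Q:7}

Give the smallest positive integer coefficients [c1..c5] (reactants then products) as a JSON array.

Z: 4·6+2·0+6·5 = 54 | 3·2+6·8 = 54
L: 4·4+2·7+6·0 = 30 | 3·2+6·4 = 30
M: 4·3+2·3+6·1 = 24 | 3·2+6·3 = 24
J: 4·0+2·3+6·1 = 12 | 3·0+6·2 = 12
Q: 4·0+2·0+6·7 = 42 | 3·0+6·7 = 42
gcd(4,2,6,3,6) = 1

Coefficients: [4, 2, 6, 3, 6]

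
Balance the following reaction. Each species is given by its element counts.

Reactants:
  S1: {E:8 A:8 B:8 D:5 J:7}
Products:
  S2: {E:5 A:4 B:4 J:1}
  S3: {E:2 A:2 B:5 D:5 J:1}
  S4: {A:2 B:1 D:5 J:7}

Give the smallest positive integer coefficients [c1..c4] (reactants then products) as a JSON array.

Coefficients: [4, 6, 1, 3]

E: 4·8 = 32 | 6·5+1·2+3·0 = 32
A: 4·8 = 32 | 6·4+1·2+3·2 = 32
B: 4·8 = 32 | 6·4+1·5+3·1 = 32
D: 4·5 = 20 | 6·0+1·5+3·5 = 20
J: 4·7 = 28 | 6·1+1·1+3·7 = 28
gcd(4,6,1,3) = 1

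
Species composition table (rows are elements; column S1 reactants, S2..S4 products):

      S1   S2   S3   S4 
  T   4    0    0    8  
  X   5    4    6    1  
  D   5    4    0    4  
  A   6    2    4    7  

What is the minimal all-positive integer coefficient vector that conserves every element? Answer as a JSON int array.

Coefficients: [4, 3, 1, 2]

T: 4·4 = 16 | 3·0+1·0+2·8 = 16
X: 4·5 = 20 | 3·4+1·6+2·1 = 20
D: 4·5 = 20 | 3·4+1·0+2·4 = 20
A: 4·6 = 24 | 3·2+1·4+2·7 = 24
gcd(4,3,1,2) = 1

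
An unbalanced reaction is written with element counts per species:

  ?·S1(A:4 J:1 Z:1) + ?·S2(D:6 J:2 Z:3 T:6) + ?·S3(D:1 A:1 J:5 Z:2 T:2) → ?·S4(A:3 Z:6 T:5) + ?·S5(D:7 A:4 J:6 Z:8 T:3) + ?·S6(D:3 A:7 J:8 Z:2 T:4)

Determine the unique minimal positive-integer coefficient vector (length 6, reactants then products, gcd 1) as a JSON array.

D: 6·0+2·6+4·1 = 16 | 1·0+1·7+3·3 = 16
A: 6·4+2·0+4·1 = 28 | 1·3+1·4+3·7 = 28
J: 6·1+2·2+4·5 = 30 | 1·0+1·6+3·8 = 30
Z: 6·1+2·3+4·2 = 20 | 1·6+1·8+3·2 = 20
T: 6·0+2·6+4·2 = 20 | 1·5+1·3+3·4 = 20
gcd(6,2,4,1,1,3) = 1

Coefficients: [6, 2, 4, 1, 1, 3]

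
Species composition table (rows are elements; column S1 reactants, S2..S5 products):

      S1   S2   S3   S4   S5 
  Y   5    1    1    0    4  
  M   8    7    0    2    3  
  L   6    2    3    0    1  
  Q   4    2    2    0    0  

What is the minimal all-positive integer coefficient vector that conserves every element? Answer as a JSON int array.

Y: 4·5 = 20 | 3·1+5·1+1·0+3·4 = 20
M: 4·8 = 32 | 3·7+5·0+1·2+3·3 = 32
L: 4·6 = 24 | 3·2+5·3+1·0+3·1 = 24
Q: 4·4 = 16 | 3·2+5·2+1·0+3·0 = 16
gcd(4,3,5,1,3) = 1

Coefficients: [4, 3, 5, 1, 3]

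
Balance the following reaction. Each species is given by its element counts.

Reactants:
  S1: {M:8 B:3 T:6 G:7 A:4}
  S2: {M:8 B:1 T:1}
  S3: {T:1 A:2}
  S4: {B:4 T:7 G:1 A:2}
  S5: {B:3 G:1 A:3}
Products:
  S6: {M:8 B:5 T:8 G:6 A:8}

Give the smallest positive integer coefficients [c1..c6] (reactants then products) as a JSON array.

M: 3·8+1·8+6·0+1·0+2·0 = 32 | 4·8 = 32
B: 3·3+1·1+6·0+1·4+2·3 = 20 | 4·5 = 20
T: 3·6+1·1+6·1+1·7+2·0 = 32 | 4·8 = 32
G: 3·7+1·0+6·0+1·1+2·1 = 24 | 4·6 = 24
A: 3·4+1·0+6·2+1·2+2·3 = 32 | 4·8 = 32
gcd(3,1,6,1,2,4) = 1

Coefficients: [3, 1, 6, 1, 2, 4]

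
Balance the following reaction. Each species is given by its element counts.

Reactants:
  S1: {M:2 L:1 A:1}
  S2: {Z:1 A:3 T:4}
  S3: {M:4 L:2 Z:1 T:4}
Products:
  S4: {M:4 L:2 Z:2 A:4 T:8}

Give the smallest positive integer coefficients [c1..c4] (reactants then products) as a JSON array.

M: 2·2+6·0+4·4 = 20 | 5·4 = 20
L: 2·1+6·0+4·2 = 10 | 5·2 = 10
Z: 2·0+6·1+4·1 = 10 | 5·2 = 10
A: 2·1+6·3+4·0 = 20 | 5·4 = 20
T: 2·0+6·4+4·4 = 40 | 5·8 = 40
gcd(2,6,4,5) = 1

Coefficients: [2, 6, 4, 5]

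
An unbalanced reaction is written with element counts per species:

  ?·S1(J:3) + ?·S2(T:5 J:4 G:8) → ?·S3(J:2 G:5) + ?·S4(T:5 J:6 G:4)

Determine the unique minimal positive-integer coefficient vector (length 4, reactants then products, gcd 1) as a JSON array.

Coefficients: [6, 5, 4, 5]

T: 6·0+5·5 = 25 | 4·0+5·5 = 25
J: 6·3+5·4 = 38 | 4·2+5·6 = 38
G: 6·0+5·8 = 40 | 4·5+5·4 = 40
gcd(6,5,4,5) = 1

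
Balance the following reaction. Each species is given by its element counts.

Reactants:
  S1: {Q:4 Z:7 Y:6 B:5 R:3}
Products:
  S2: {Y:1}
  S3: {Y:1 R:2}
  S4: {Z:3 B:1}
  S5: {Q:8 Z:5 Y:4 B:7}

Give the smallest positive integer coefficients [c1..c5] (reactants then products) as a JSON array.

Q: 2·4 = 8 | 5·0+3·0+3·0+1·8 = 8
Z: 2·7 = 14 | 5·0+3·0+3·3+1·5 = 14
Y: 2·6 = 12 | 5·1+3·1+3·0+1·4 = 12
B: 2·5 = 10 | 5·0+3·0+3·1+1·7 = 10
R: 2·3 = 6 | 5·0+3·2+3·0+1·0 = 6
gcd(2,5,3,3,1) = 1

Coefficients: [2, 5, 3, 3, 1]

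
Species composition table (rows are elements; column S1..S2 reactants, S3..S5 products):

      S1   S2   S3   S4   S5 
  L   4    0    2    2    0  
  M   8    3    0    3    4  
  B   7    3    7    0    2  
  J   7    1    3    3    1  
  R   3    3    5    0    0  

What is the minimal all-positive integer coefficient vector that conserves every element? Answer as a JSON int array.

L: 4·4+1·0 = 16 | 3·2+5·2+5·0 = 16
M: 4·8+1·3 = 35 | 3·0+5·3+5·4 = 35
B: 4·7+1·3 = 31 | 3·7+5·0+5·2 = 31
J: 4·7+1·1 = 29 | 3·3+5·3+5·1 = 29
R: 4·3+1·3 = 15 | 3·5+5·0+5·0 = 15
gcd(4,1,3,5,5) = 1

Coefficients: [4, 1, 3, 5, 5]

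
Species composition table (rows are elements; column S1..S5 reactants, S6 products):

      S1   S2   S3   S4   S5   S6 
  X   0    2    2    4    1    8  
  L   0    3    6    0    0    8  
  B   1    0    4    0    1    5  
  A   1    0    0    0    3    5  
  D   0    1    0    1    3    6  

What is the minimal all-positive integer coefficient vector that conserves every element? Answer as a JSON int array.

X: 3·0+4·2+2·2+2·4+4·1 = 24 | 3·8 = 24
L: 3·0+4·3+2·6+2·0+4·0 = 24 | 3·8 = 24
B: 3·1+4·0+2·4+2·0+4·1 = 15 | 3·5 = 15
A: 3·1+4·0+2·0+2·0+4·3 = 15 | 3·5 = 15
D: 3·0+4·1+2·0+2·1+4·3 = 18 | 3·6 = 18
gcd(3,4,2,2,4,3) = 1

Coefficients: [3, 4, 2, 2, 4, 3]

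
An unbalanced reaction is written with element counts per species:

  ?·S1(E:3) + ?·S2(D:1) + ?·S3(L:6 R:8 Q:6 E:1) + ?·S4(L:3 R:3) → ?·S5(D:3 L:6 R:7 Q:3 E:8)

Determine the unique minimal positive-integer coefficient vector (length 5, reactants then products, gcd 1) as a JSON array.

Coefficients: [5, 6, 1, 2, 2]

D: 5·0+6·1+1·0+2·0 = 6 | 2·3 = 6
L: 5·0+6·0+1·6+2·3 = 12 | 2·6 = 12
R: 5·0+6·0+1·8+2·3 = 14 | 2·7 = 14
Q: 5·0+6·0+1·6+2·0 = 6 | 2·3 = 6
E: 5·3+6·0+1·1+2·0 = 16 | 2·8 = 16
gcd(5,6,1,2,2) = 1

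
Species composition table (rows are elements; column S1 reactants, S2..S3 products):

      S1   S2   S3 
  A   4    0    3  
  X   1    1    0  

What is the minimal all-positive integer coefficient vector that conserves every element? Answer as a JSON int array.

A: 3·4 = 12 | 3·0+4·3 = 12
X: 3·1 = 3 | 3·1+4·0 = 3
gcd(3,3,4) = 1

Coefficients: [3, 3, 4]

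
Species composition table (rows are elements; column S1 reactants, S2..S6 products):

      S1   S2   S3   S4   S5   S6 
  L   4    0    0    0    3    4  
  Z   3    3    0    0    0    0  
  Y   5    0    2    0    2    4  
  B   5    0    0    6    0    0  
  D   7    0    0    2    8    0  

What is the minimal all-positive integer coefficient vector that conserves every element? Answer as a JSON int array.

L: 6·4 = 24 | 6·0+5·0+5·0+4·3+3·4 = 24
Z: 6·3 = 18 | 6·3+5·0+5·0+4·0+3·0 = 18
Y: 6·5 = 30 | 6·0+5·2+5·0+4·2+3·4 = 30
B: 6·5 = 30 | 6·0+5·0+5·6+4·0+3·0 = 30
D: 6·7 = 42 | 6·0+5·0+5·2+4·8+3·0 = 42
gcd(6,6,5,5,4,3) = 1

Coefficients: [6, 6, 5, 5, 4, 3]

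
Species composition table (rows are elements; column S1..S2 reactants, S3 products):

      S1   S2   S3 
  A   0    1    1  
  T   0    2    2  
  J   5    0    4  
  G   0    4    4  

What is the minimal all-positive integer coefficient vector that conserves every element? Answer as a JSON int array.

Coefficients: [4, 5, 5]

A: 4·0+5·1 = 5 | 5·1 = 5
T: 4·0+5·2 = 10 | 5·2 = 10
J: 4·5+5·0 = 20 | 5·4 = 20
G: 4·0+5·4 = 20 | 5·4 = 20
gcd(4,5,5) = 1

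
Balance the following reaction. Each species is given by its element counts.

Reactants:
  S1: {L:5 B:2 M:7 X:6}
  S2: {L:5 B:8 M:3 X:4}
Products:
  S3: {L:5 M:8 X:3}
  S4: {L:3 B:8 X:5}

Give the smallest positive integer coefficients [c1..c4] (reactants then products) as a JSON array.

L: 4·5+4·5 = 40 | 5·5+5·3 = 40
B: 4·2+4·8 = 40 | 5·0+5·8 = 40
M: 4·7+4·3 = 40 | 5·8+5·0 = 40
X: 4·6+4·4 = 40 | 5·3+5·5 = 40
gcd(4,4,5,5) = 1

Coefficients: [4, 4, 5, 5]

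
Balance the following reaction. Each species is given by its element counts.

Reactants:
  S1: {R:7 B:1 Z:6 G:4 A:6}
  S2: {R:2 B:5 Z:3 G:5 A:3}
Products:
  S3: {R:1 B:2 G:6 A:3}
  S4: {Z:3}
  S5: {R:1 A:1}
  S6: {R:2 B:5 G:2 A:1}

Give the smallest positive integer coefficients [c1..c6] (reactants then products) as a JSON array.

R: 1·7+4·2 = 15 | 3·1+6·0+6·1+3·2 = 15
B: 1·1+4·5 = 21 | 3·2+6·0+6·0+3·5 = 21
Z: 1·6+4·3 = 18 | 3·0+6·3+6·0+3·0 = 18
G: 1·4+4·5 = 24 | 3·6+6·0+6·0+3·2 = 24
A: 1·6+4·3 = 18 | 3·3+6·0+6·1+3·1 = 18
gcd(1,4,3,6,6,3) = 1

Coefficients: [1, 4, 3, 6, 6, 3]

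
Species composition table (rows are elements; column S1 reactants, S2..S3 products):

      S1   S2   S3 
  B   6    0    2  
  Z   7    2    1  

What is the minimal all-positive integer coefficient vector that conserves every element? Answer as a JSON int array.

Coefficients: [1, 2, 3]

B: 1·6 = 6 | 2·0+3·2 = 6
Z: 1·7 = 7 | 2·2+3·1 = 7
gcd(1,2,3) = 1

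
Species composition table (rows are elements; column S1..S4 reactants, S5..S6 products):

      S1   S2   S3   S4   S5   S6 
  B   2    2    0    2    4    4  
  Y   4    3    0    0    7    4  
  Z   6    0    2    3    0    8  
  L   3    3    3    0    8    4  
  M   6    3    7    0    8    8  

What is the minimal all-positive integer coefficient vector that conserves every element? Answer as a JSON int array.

Coefficients: [4, 6, 2, 4, 2, 5]

B: 4·2+6·2+2·0+4·2 = 28 | 2·4+5·4 = 28
Y: 4·4+6·3+2·0+4·0 = 34 | 2·7+5·4 = 34
Z: 4·6+6·0+2·2+4·3 = 40 | 2·0+5·8 = 40
L: 4·3+6·3+2·3+4·0 = 36 | 2·8+5·4 = 36
M: 4·6+6·3+2·7+4·0 = 56 | 2·8+5·8 = 56
gcd(4,6,2,4,2,5) = 1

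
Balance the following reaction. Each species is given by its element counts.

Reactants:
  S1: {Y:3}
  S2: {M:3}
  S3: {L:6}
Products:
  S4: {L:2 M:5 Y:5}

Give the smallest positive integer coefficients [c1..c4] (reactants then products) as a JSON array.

Coefficients: [5, 5, 1, 3]

L: 5·0+5·0+1·6 = 6 | 3·2 = 6
M: 5·0+5·3+1·0 = 15 | 3·5 = 15
Y: 5·3+5·0+1·0 = 15 | 3·5 = 15
gcd(5,5,1,3) = 1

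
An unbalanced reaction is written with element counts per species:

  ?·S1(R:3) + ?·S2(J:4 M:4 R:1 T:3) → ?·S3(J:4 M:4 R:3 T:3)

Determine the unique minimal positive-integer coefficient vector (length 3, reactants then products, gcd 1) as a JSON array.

J: 2·0+3·4 = 12 | 3·4 = 12
M: 2·0+3·4 = 12 | 3·4 = 12
R: 2·3+3·1 = 9 | 3·3 = 9
T: 2·0+3·3 = 9 | 3·3 = 9
gcd(2,3,3) = 1

Coefficients: [2, 3, 3]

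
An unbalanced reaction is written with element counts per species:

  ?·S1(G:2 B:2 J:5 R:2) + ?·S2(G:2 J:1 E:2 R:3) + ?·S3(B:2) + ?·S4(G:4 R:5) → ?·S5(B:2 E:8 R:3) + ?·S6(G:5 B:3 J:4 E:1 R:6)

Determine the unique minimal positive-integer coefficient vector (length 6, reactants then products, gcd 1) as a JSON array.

G: 2·2+6·2+5·0+1·4 = 20 | 1·0+4·5 = 20
B: 2·2+6·0+5·2+1·0 = 14 | 1·2+4·3 = 14
J: 2·5+6·1+5·0+1·0 = 16 | 1·0+4·4 = 16
E: 2·0+6·2+5·0+1·0 = 12 | 1·8+4·1 = 12
R: 2·2+6·3+5·0+1·5 = 27 | 1·3+4·6 = 27
gcd(2,6,5,1,1,4) = 1

Coefficients: [2, 6, 5, 1, 1, 4]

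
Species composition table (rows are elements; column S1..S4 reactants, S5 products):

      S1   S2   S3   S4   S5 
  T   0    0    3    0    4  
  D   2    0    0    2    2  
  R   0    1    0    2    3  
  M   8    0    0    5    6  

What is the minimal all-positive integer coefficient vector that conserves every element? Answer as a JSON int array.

T: 1·0+5·0+4·3+2·0 = 12 | 3·4 = 12
D: 1·2+5·0+4·0+2·2 = 6 | 3·2 = 6
R: 1·0+5·1+4·0+2·2 = 9 | 3·3 = 9
M: 1·8+5·0+4·0+2·5 = 18 | 3·6 = 18
gcd(1,5,4,2,3) = 1

Coefficients: [1, 5, 4, 2, 3]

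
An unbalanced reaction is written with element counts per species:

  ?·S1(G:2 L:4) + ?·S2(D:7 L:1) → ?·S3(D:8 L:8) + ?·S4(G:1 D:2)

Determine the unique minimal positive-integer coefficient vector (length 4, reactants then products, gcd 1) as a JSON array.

Coefficients: [3, 4, 2, 6]

G: 3·2+4·0 = 6 | 2·0+6·1 = 6
D: 3·0+4·7 = 28 | 2·8+6·2 = 28
L: 3·4+4·1 = 16 | 2·8+6·0 = 16
gcd(3,4,2,6) = 1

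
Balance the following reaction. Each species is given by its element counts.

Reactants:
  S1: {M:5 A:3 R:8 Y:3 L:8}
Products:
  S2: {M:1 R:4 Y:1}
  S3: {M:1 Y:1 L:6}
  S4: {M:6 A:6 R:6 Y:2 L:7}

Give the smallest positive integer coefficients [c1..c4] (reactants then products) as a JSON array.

M: 4·5 = 20 | 5·1+3·1+2·6 = 20
A: 4·3 = 12 | 5·0+3·0+2·6 = 12
R: 4·8 = 32 | 5·4+3·0+2·6 = 32
Y: 4·3 = 12 | 5·1+3·1+2·2 = 12
L: 4·8 = 32 | 5·0+3·6+2·7 = 32
gcd(4,5,3,2) = 1

Coefficients: [4, 5, 3, 2]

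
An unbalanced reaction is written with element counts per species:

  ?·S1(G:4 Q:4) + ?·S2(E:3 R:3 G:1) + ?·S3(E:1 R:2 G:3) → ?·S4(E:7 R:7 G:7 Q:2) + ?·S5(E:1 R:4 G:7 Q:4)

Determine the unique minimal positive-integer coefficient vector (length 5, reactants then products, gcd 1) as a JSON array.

Coefficients: [2, 4, 3, 2, 1]

E: 2·0+4·3+3·1 = 15 | 2·7+1·1 = 15
R: 2·0+4·3+3·2 = 18 | 2·7+1·4 = 18
G: 2·4+4·1+3·3 = 21 | 2·7+1·7 = 21
Q: 2·4+4·0+3·0 = 8 | 2·2+1·4 = 8
gcd(2,4,3,2,1) = 1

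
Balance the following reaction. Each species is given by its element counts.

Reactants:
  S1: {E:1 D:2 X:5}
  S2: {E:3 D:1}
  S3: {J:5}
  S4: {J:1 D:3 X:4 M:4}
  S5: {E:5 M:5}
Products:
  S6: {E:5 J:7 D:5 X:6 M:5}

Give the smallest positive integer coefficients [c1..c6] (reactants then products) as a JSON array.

E: 2·1+6·3+6·0+5·0+1·5 = 25 | 5·5 = 25
J: 2·0+6·0+6·5+5·1+1·0 = 35 | 5·7 = 35
D: 2·2+6·1+6·0+5·3+1·0 = 25 | 5·5 = 25
X: 2·5+6·0+6·0+5·4+1·0 = 30 | 5·6 = 30
M: 2·0+6·0+6·0+5·4+1·5 = 25 | 5·5 = 25
gcd(2,6,6,5,1,5) = 1

Coefficients: [2, 6, 6, 5, 1, 5]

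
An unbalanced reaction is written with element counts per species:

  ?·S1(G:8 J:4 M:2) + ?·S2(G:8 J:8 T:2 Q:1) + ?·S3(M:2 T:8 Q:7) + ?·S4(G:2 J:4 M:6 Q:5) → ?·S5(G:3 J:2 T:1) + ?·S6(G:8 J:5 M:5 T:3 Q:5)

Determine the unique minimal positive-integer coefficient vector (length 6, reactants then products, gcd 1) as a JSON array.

Coefficients: [5, 1, 2, 1, 6, 4]

G: 5·8+1·8+2·0+1·2 = 50 | 6·3+4·8 = 50
J: 5·4+1·8+2·0+1·4 = 32 | 6·2+4·5 = 32
M: 5·2+1·0+2·2+1·6 = 20 | 6·0+4·5 = 20
T: 5·0+1·2+2·8+1·0 = 18 | 6·1+4·3 = 18
Q: 5·0+1·1+2·7+1·5 = 20 | 6·0+4·5 = 20
gcd(5,1,2,1,6,4) = 1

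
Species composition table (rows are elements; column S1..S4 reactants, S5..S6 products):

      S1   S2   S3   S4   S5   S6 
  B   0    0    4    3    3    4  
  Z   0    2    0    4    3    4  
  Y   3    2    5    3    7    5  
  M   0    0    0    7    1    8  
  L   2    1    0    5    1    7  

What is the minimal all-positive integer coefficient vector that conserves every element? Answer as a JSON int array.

Coefficients: [3, 1, 2, 6, 2, 5]

B: 3·0+1·0+2·4+6·3 = 26 | 2·3+5·4 = 26
Z: 3·0+1·2+2·0+6·4 = 26 | 2·3+5·4 = 26
Y: 3·3+1·2+2·5+6·3 = 39 | 2·7+5·5 = 39
M: 3·0+1·0+2·0+6·7 = 42 | 2·1+5·8 = 42
L: 3·2+1·1+2·0+6·5 = 37 | 2·1+5·7 = 37
gcd(3,1,2,6,2,5) = 1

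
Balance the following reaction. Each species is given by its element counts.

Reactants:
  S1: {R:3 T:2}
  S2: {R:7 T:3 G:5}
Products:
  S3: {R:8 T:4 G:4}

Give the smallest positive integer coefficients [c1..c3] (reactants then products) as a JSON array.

Coefficients: [4, 4, 5]

R: 4·3+4·7 = 40 | 5·8 = 40
T: 4·2+4·3 = 20 | 5·4 = 20
G: 4·0+4·5 = 20 | 5·4 = 20
gcd(4,4,5) = 1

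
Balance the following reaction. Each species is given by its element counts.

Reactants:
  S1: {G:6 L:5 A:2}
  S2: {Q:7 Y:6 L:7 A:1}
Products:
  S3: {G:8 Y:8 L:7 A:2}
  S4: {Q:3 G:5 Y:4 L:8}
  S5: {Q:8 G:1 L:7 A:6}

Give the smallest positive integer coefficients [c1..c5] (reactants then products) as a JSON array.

Q: 5·0+4·7 = 28 | 1·0+4·3+2·8 = 28
G: 5·6+4·0 = 30 | 1·8+4·5+2·1 = 30
Y: 5·0+4·6 = 24 | 1·8+4·4+2·0 = 24
L: 5·5+4·7 = 53 | 1·7+4·8+2·7 = 53
A: 5·2+4·1 = 14 | 1·2+4·0+2·6 = 14
gcd(5,4,1,4,2) = 1

Coefficients: [5, 4, 1, 4, 2]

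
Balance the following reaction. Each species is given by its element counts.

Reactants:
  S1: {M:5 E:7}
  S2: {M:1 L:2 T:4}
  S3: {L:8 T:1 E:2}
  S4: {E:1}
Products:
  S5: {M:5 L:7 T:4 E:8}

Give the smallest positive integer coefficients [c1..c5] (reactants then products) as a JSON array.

Coefficients: [5, 5, 4, 5, 6]

M: 5·5+5·1+4·0+5·0 = 30 | 6·5 = 30
L: 5·0+5·2+4·8+5·0 = 42 | 6·7 = 42
T: 5·0+5·4+4·1+5·0 = 24 | 6·4 = 24
E: 5·7+5·0+4·2+5·1 = 48 | 6·8 = 48
gcd(5,5,4,5,6) = 1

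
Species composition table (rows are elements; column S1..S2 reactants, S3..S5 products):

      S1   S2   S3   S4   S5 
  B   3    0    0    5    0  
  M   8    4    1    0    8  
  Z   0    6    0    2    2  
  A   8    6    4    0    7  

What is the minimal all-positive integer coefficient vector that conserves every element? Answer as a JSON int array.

Coefficients: [5, 3, 4, 3, 6]

B: 5·3+3·0 = 15 | 4·0+3·5+6·0 = 15
M: 5·8+3·4 = 52 | 4·1+3·0+6·8 = 52
Z: 5·0+3·6 = 18 | 4·0+3·2+6·2 = 18
A: 5·8+3·6 = 58 | 4·4+3·0+6·7 = 58
gcd(5,3,4,3,6) = 1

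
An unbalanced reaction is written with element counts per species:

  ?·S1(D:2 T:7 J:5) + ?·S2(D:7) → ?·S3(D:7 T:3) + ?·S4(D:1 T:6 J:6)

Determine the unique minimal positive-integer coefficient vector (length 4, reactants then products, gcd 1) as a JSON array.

Coefficients: [6, 3, 4, 5]

D: 6·2+3·7 = 33 | 4·7+5·1 = 33
T: 6·7+3·0 = 42 | 4·3+5·6 = 42
J: 6·5+3·0 = 30 | 4·0+5·6 = 30
gcd(6,3,4,5) = 1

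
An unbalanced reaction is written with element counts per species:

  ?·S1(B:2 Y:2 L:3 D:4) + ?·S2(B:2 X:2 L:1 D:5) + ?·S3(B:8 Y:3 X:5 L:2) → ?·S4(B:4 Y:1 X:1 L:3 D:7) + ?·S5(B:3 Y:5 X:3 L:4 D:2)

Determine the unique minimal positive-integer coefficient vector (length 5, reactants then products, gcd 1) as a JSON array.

Coefficients: [6, 3, 1, 5, 2]

B: 6·2+3·2+1·8 = 26 | 5·4+2·3 = 26
Y: 6·2+3·0+1·3 = 15 | 5·1+2·5 = 15
X: 6·0+3·2+1·5 = 11 | 5·1+2·3 = 11
L: 6·3+3·1+1·2 = 23 | 5·3+2·4 = 23
D: 6·4+3·5+1·0 = 39 | 5·7+2·2 = 39
gcd(6,3,1,5,2) = 1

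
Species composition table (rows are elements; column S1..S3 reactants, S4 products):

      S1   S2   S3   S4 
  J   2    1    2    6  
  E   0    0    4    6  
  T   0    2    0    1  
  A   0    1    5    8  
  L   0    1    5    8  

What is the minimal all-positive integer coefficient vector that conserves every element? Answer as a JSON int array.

Coefficients: [5, 2, 6, 4]

J: 5·2+2·1+6·2 = 24 | 4·6 = 24
E: 5·0+2·0+6·4 = 24 | 4·6 = 24
T: 5·0+2·2+6·0 = 4 | 4·1 = 4
A: 5·0+2·1+6·5 = 32 | 4·8 = 32
L: 5·0+2·1+6·5 = 32 | 4·8 = 32
gcd(5,2,6,4) = 1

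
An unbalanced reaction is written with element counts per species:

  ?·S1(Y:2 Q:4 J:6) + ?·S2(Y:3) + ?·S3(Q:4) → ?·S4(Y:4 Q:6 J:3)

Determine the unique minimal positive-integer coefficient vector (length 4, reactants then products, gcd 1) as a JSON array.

Coefficients: [1, 2, 2, 2]

Y: 1·2+2·3+2·0 = 8 | 2·4 = 8
Q: 1·4+2·0+2·4 = 12 | 2·6 = 12
J: 1·6+2·0+2·0 = 6 | 2·3 = 6
gcd(1,2,2,2) = 1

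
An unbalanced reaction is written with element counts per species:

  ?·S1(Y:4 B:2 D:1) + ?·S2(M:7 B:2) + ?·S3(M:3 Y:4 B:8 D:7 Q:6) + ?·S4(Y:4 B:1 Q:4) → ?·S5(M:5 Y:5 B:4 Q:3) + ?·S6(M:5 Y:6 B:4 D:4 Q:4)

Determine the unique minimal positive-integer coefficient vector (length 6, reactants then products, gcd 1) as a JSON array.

M: 5·0+6·7+1·3+6·0 = 45 | 6·5+3·5 = 45
Y: 5·4+6·0+1·4+6·4 = 48 | 6·5+3·6 = 48
B: 5·2+6·2+1·8+6·1 = 36 | 6·4+3·4 = 36
D: 5·1+6·0+1·7+6·0 = 12 | 6·0+3·4 = 12
Q: 5·0+6·0+1·6+6·4 = 30 | 6·3+3·4 = 30
gcd(5,6,1,6,6,3) = 1

Coefficients: [5, 6, 1, 6, 6, 3]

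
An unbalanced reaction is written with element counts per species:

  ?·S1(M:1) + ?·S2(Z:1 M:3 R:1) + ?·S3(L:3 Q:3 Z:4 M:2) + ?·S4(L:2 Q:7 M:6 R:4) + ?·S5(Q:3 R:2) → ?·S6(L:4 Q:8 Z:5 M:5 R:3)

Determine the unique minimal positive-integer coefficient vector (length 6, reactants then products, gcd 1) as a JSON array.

Coefficients: [4, 1, 6, 1, 5, 5]

L: 4·0+1·0+6·3+1·2+5·0 = 20 | 5·4 = 20
Q: 4·0+1·0+6·3+1·7+5·3 = 40 | 5·8 = 40
Z: 4·0+1·1+6·4+1·0+5·0 = 25 | 5·5 = 25
M: 4·1+1·3+6·2+1·6+5·0 = 25 | 5·5 = 25
R: 4·0+1·1+6·0+1·4+5·2 = 15 | 5·3 = 15
gcd(4,1,6,1,5,5) = 1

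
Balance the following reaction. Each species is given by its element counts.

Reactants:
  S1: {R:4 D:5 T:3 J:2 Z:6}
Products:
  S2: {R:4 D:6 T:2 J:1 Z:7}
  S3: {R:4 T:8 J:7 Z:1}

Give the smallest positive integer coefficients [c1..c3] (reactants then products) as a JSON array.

Coefficients: [6, 5, 1]

R: 6·4 = 24 | 5·4+1·4 = 24
D: 6·5 = 30 | 5·6+1·0 = 30
T: 6·3 = 18 | 5·2+1·8 = 18
J: 6·2 = 12 | 5·1+1·7 = 12
Z: 6·6 = 36 | 5·7+1·1 = 36
gcd(6,5,1) = 1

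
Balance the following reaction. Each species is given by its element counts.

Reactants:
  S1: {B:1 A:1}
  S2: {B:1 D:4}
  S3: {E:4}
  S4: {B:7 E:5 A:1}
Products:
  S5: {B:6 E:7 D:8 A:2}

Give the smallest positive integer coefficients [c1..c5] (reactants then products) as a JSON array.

Coefficients: [5, 6, 4, 1, 3]

B: 5·1+6·1+4·0+1·7 = 18 | 3·6 = 18
E: 5·0+6·0+4·4+1·5 = 21 | 3·7 = 21
D: 5·0+6·4+4·0+1·0 = 24 | 3·8 = 24
A: 5·1+6·0+4·0+1·1 = 6 | 3·2 = 6
gcd(5,6,4,1,3) = 1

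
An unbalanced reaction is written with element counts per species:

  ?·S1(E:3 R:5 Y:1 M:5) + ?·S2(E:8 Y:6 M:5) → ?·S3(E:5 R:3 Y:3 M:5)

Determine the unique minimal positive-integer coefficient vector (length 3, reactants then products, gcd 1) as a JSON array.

Coefficients: [3, 2, 5]

E: 3·3+2·8 = 25 | 5·5 = 25
R: 3·5+2·0 = 15 | 5·3 = 15
Y: 3·1+2·6 = 15 | 5·3 = 15
M: 3·5+2·5 = 25 | 5·5 = 25
gcd(3,2,5) = 1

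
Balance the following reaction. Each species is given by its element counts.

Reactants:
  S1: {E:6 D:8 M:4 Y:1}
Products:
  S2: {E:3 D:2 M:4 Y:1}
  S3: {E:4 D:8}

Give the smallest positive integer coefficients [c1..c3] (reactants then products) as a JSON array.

Coefficients: [4, 4, 3]

E: 4·6 = 24 | 4·3+3·4 = 24
D: 4·8 = 32 | 4·2+3·8 = 32
M: 4·4 = 16 | 4·4+3·0 = 16
Y: 4·1 = 4 | 4·1+3·0 = 4
gcd(4,4,3) = 1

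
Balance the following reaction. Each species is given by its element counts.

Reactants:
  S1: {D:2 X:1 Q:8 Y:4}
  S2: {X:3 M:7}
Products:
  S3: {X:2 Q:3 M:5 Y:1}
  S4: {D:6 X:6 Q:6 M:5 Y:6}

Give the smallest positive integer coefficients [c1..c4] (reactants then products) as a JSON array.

D: 3·2+5·0 = 6 | 6·0+1·6 = 6
X: 3·1+5·3 = 18 | 6·2+1·6 = 18
Q: 3·8+5·0 = 24 | 6·3+1·6 = 24
M: 3·0+5·7 = 35 | 6·5+1·5 = 35
Y: 3·4+5·0 = 12 | 6·1+1·6 = 12
gcd(3,5,6,1) = 1

Coefficients: [3, 5, 6, 1]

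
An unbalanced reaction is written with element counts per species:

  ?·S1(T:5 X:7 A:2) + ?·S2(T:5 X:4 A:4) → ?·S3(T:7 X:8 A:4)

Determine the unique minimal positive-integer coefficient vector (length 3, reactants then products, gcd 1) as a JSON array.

Coefficients: [4, 3, 5]

T: 4·5+3·5 = 35 | 5·7 = 35
X: 4·7+3·4 = 40 | 5·8 = 40
A: 4·2+3·4 = 20 | 5·4 = 20
gcd(4,3,5) = 1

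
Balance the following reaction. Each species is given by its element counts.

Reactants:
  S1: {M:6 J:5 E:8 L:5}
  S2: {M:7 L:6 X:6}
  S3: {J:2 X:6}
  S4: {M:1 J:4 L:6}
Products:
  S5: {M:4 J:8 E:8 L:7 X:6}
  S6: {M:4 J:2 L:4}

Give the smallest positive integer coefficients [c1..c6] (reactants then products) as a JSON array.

Coefficients: [6, 1, 5, 5, 6, 6]

M: 6·6+1·7+5·0+5·1 = 48 | 6·4+6·4 = 48
J: 6·5+1·0+5·2+5·4 = 60 | 6·8+6·2 = 60
E: 6·8+1·0+5·0+5·0 = 48 | 6·8+6·0 = 48
L: 6·5+1·6+5·0+5·6 = 66 | 6·7+6·4 = 66
X: 6·0+1·6+5·6+5·0 = 36 | 6·6+6·0 = 36
gcd(6,1,5,5,6,6) = 1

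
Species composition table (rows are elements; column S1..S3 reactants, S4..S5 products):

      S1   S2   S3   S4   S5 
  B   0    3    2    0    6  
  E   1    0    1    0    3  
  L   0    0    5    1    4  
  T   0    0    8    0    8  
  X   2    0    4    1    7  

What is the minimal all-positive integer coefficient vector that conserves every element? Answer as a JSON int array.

B: 6·0+4·3+3·2 = 18 | 3·0+3·6 = 18
E: 6·1+4·0+3·1 = 9 | 3·0+3·3 = 9
L: 6·0+4·0+3·5 = 15 | 3·1+3·4 = 15
T: 6·0+4·0+3·8 = 24 | 3·0+3·8 = 24
X: 6·2+4·0+3·4 = 24 | 3·1+3·7 = 24
gcd(6,4,3,3,3) = 1

Coefficients: [6, 4, 3, 3, 3]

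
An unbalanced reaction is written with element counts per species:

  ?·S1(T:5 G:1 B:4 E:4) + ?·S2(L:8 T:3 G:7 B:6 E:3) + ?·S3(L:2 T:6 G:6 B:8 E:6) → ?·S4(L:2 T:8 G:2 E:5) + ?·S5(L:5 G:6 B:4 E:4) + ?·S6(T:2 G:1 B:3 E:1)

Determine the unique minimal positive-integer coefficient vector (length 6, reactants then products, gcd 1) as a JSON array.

L: 1·0+1·8+2·2 = 12 | 1·2+2·5+6·0 = 12
T: 1·5+1·3+2·6 = 20 | 1·8+2·0+6·2 = 20
G: 1·1+1·7+2·6 = 20 | 1·2+2·6+6·1 = 20
B: 1·4+1·6+2·8 = 26 | 1·0+2·4+6·3 = 26
E: 1·4+1·3+2·6 = 19 | 1·5+2·4+6·1 = 19
gcd(1,1,2,1,2,6) = 1

Coefficients: [1, 1, 2, 1, 2, 6]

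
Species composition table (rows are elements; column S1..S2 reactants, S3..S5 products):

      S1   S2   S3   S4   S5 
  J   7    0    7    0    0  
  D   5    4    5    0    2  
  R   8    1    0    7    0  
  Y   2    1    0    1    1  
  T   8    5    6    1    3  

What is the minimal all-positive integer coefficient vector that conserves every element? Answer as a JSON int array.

Coefficients: [4, 3, 4, 5, 6]

J: 4·7+3·0 = 28 | 4·7+5·0+6·0 = 28
D: 4·5+3·4 = 32 | 4·5+5·0+6·2 = 32
R: 4·8+3·1 = 35 | 4·0+5·7+6·0 = 35
Y: 4·2+3·1 = 11 | 4·0+5·1+6·1 = 11
T: 4·8+3·5 = 47 | 4·6+5·1+6·3 = 47
gcd(4,3,4,5,6) = 1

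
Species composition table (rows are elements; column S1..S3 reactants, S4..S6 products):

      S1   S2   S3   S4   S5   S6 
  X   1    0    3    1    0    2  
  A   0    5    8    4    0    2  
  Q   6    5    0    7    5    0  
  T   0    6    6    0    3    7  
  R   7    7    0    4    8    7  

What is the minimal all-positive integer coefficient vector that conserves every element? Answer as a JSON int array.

X: 5·1+2·0+2·3 = 11 | 5·1+1·0+3·2 = 11
A: 5·0+2·5+2·8 = 26 | 5·4+1·0+3·2 = 26
Q: 5·6+2·5+2·0 = 40 | 5·7+1·5+3·0 = 40
T: 5·0+2·6+2·6 = 24 | 5·0+1·3+3·7 = 24
R: 5·7+2·7+2·0 = 49 | 5·4+1·8+3·7 = 49
gcd(5,2,2,5,1,3) = 1

Coefficients: [5, 2, 2, 5, 1, 3]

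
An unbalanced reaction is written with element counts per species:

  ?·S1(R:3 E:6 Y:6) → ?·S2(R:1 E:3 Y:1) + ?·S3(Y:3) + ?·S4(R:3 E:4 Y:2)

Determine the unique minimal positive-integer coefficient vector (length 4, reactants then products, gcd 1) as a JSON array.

R: 5·3 = 15 | 6·1+6·0+3·3 = 15
E: 5·6 = 30 | 6·3+6·0+3·4 = 30
Y: 5·6 = 30 | 6·1+6·3+3·2 = 30
gcd(5,6,6,3) = 1

Coefficients: [5, 6, 6, 3]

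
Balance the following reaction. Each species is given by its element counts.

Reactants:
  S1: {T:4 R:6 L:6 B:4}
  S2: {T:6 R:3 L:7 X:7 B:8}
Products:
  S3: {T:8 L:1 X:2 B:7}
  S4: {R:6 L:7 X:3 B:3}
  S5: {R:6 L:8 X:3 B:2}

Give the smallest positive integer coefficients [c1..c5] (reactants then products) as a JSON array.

T: 4·4+4·6 = 40 | 5·8+1·0+5·0 = 40
R: 4·6+4·3 = 36 | 5·0+1·6+5·6 = 36
L: 4·6+4·7 = 52 | 5·1+1·7+5·8 = 52
X: 4·0+4·7 = 28 | 5·2+1·3+5·3 = 28
B: 4·4+4·8 = 48 | 5·7+1·3+5·2 = 48
gcd(4,4,5,1,5) = 1

Coefficients: [4, 4, 5, 1, 5]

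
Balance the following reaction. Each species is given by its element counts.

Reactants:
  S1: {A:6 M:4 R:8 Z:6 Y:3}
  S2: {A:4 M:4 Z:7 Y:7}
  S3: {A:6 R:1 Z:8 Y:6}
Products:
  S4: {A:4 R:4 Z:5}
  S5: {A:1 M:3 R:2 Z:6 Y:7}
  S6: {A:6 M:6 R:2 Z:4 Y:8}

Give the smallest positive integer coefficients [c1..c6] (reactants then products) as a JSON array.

A: 4·6+2·4+2·6 = 44 | 6·4+2·1+3·6 = 44
M: 4·4+2·4+2·0 = 24 | 6·0+2·3+3·6 = 24
R: 4·8+2·0+2·1 = 34 | 6·4+2·2+3·2 = 34
Z: 4·6+2·7+2·8 = 54 | 6·5+2·6+3·4 = 54
Y: 4·3+2·7+2·6 = 38 | 6·0+2·7+3·8 = 38
gcd(4,2,2,6,2,3) = 1

Coefficients: [4, 2, 2, 6, 2, 3]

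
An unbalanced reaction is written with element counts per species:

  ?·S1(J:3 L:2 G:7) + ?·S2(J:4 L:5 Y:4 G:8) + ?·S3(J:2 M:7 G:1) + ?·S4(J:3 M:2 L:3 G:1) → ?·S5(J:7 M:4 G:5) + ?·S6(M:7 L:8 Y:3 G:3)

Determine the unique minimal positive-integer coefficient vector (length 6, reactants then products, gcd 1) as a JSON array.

Coefficients: [1, 3, 6, 5, 6, 4]

J: 1·3+3·4+6·2+5·3 = 42 | 6·7+4·0 = 42
M: 1·0+3·0+6·7+5·2 = 52 | 6·4+4·7 = 52
L: 1·2+3·5+6·0+5·3 = 32 | 6·0+4·8 = 32
Y: 1·0+3·4+6·0+5·0 = 12 | 6·0+4·3 = 12
G: 1·7+3·8+6·1+5·1 = 42 | 6·5+4·3 = 42
gcd(1,3,6,5,6,4) = 1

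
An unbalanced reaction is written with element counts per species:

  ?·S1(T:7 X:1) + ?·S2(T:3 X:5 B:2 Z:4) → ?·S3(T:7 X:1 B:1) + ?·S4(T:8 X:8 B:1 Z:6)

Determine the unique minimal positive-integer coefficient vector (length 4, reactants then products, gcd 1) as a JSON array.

Coefficients: [5, 3, 4, 2]

T: 5·7+3·3 = 44 | 4·7+2·8 = 44
X: 5·1+3·5 = 20 | 4·1+2·8 = 20
B: 5·0+3·2 = 6 | 4·1+2·1 = 6
Z: 5·0+3·4 = 12 | 4·0+2·6 = 12
gcd(5,3,4,2) = 1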